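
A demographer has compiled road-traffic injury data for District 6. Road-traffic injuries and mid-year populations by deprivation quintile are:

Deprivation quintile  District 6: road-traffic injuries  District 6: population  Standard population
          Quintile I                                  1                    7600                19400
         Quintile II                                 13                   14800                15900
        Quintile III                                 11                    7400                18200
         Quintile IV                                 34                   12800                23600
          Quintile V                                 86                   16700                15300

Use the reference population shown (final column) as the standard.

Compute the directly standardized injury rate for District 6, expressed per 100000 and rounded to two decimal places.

200.27

Deprivation-specific rates per 100000 for District 6: 13.16, 87.84, 148.65, 265.62, 514.97.
Standard total = 92400; weights = 0.2100, 0.1721, 0.1970, 0.2554, 0.1656.
Standardized rate: 0.2100×13.16 + 0.1721×87.84 + 0.1970×148.65 + 0.2554×265.62 + 0.1656×514.97 = 200.2715 per 100000.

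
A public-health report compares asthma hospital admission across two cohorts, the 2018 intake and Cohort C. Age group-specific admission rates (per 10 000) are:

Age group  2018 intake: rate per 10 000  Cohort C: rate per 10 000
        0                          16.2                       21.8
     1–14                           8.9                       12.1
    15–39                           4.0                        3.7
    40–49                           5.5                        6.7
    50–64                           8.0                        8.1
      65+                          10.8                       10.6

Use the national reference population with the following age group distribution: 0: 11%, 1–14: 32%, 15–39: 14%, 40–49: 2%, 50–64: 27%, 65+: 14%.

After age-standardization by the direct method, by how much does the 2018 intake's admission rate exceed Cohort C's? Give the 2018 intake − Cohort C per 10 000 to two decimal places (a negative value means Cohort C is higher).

-1.62

Standard weights: 0.11, 0.32, 0.14, 0.02, 0.27, 0.14.
The 2018 intake: 0.1100×16.2 + 0.3200×8.9 + 0.1400×4.0 + 0.0200×5.5 + 0.2700×8.0 + 0.1400×10.8 = 8.9720 per 10 000.
Cohort C: 0.1100×21.8 + 0.3200×12.1 + 0.1400×3.7 + 0.0200×6.7 + 0.2700×8.1 + 0.1400×10.6 = 10.5930 per 10 000.
Difference = 8.9720 − 10.5930 = -1.6210.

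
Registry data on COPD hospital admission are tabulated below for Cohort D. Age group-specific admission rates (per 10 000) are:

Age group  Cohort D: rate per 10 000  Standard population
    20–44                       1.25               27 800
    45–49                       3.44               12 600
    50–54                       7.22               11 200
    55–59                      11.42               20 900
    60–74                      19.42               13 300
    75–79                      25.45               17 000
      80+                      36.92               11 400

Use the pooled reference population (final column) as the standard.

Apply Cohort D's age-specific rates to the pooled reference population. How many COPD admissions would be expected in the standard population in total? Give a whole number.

151

Expected COPD admissions = Σ (standard pop × age-specific rate ÷ 10 000)
= 27 800×1.25/10 000 + 12 600×3.44/10 000 + 11 200×7.22/10 000 + 20 900×11.42/10 000 + 13 300×19.42/10 000 + 17 000×25.45/10 000 + 11 400×36.92/10 000
= 3.48 + 4.33 + 8.09 + 23.87 + 25.83 + 43.27 + 42.09 = 150.95.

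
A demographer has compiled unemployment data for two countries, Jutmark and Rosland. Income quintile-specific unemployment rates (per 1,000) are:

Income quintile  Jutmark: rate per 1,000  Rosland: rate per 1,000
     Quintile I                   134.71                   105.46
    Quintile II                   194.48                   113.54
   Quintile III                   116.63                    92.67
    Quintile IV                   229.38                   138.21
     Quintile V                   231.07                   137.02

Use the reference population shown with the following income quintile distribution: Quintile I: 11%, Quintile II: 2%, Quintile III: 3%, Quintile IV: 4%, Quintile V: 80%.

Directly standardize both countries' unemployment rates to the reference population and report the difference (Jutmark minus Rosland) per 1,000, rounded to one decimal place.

Standard weights: 0.11, 0.02, 0.03, 0.04, 0.80.
Jutmark: 0.1100×134.71 + 0.0200×194.48 + 0.0300×116.63 + 0.0400×229.38 + 0.8000×231.07 = 216.2378 per 1,000.
Rosland: 0.1100×105.46 + 0.0200×113.54 + 0.0300×92.67 + 0.0400×138.21 + 0.8000×137.02 = 131.7959 per 1,000.
Difference = 216.2378 − 131.7959 = 84.4419.

84.4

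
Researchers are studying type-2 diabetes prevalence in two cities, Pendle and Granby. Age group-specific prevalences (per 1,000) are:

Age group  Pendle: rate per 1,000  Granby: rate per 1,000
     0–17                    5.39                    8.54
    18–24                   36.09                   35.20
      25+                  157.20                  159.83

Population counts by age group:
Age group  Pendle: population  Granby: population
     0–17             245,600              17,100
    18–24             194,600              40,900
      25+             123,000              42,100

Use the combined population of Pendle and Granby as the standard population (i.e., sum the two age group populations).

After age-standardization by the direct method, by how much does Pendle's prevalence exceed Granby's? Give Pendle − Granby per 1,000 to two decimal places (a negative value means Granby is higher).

-1.59

Combined standard total = 663,300; weights = 0.3961, 0.3550, 0.2489.
Pendle: 0.3961×5.39 + 0.3550×36.09 + 0.2489×157.20 = 54.0764 per 1,000.
Granby: 0.3961×8.54 + 0.3550×35.20 + 0.2489×159.83 = 55.6626 per 1,000.
Difference = 54.0764 − 55.6626 = -1.5862.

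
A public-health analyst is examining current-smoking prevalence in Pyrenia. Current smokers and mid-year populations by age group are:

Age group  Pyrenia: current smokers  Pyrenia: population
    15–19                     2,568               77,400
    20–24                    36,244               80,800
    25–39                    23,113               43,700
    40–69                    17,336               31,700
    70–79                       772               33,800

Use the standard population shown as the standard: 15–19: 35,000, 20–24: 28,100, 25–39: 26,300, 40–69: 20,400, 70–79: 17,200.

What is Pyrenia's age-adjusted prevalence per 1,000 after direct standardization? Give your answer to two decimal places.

308.86

Age-specific rates per 1,000 for Pyrenia: 33.178, 448.564, 528.902, 546.877, 22.840.
Standard total = 127,000; weights = 0.2756, 0.2213, 0.2071, 0.1606, 0.1354.
Standardized rate: 0.2756×33.178 + 0.2213×448.564 + 0.2071×528.902 + 0.1606×546.877 + 0.1354×22.840 = 308.8595 per 1,000.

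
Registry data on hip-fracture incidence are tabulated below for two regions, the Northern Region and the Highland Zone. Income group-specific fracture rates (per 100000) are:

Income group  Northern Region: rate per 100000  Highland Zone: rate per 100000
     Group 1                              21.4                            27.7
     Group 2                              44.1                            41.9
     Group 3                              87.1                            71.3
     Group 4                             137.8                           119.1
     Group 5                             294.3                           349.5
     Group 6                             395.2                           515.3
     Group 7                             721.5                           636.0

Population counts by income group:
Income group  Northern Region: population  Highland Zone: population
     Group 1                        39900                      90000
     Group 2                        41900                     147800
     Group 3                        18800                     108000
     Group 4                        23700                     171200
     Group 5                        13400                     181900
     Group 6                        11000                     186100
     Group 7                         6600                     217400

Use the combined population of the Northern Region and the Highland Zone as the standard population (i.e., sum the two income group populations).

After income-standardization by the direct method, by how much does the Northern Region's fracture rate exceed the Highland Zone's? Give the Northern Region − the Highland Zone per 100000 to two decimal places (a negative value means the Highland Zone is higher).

Combined standard total = 1257700; weights = 0.1033, 0.1508, 0.1008, 0.1550, 0.1553, 0.1567, 0.1781.
The Northern Region: 0.1033×21.4 + 0.1508×44.1 + 0.1008×87.1 + 0.1550×137.8 + 0.1553×294.3 + 0.1567×395.2 + 0.1781×721.5 = 275.1323 per 100000.
The Highland Zone: 0.1033×27.7 + 0.1508×41.9 + 0.1008×71.3 + 0.1550×119.1 + 0.1553×349.5 + 0.1567×515.3 + 0.1781×636.0 = 283.1256 per 100000.
Difference = 275.1323 − 283.1256 = -7.9933.

-7.99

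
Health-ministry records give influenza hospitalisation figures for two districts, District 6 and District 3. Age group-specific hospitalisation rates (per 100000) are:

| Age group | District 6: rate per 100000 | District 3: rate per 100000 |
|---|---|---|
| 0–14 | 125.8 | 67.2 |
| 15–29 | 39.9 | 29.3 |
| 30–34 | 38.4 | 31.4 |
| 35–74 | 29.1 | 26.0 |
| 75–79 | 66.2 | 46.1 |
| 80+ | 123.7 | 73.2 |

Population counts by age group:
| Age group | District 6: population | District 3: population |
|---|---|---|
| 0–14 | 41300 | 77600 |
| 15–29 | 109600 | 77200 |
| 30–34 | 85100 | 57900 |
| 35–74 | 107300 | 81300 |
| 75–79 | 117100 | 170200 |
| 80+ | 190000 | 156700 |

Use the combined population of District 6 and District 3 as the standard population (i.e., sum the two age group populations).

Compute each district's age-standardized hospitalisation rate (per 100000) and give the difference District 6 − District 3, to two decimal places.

Combined standard total = 1271300; weights = 0.0935, 0.1469, 0.1125, 0.1484, 0.2260, 0.2727.
District 6: 0.0935×125.8 + 0.1469×39.9 + 0.1125×38.4 + 0.1484×29.1 + 0.2260×66.2 + 0.2727×123.7 = 74.9598 per 100000.
District 3: 0.0935×67.2 + 0.1469×29.3 + 0.1125×31.4 + 0.1484×26.0 + 0.2260×46.1 + 0.2727×73.2 = 48.3600 per 100000.
Difference = 74.9598 − 48.3600 = 26.5998.

26.60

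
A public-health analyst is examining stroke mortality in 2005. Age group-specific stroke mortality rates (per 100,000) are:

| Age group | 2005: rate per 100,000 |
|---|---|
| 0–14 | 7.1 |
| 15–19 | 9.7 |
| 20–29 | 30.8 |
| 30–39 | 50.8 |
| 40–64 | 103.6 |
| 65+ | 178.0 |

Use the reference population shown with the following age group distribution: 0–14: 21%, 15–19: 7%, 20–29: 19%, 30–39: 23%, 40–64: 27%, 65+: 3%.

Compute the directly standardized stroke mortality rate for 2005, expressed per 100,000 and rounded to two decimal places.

53.02

Standard weights: 0.21, 0.07, 0.19, 0.23, 0.27, 0.03.
Standardized rate: 0.2100×7.1 + 0.0700×9.7 + 0.1900×30.8 + 0.2300×50.8 + 0.2700×103.6 + 0.0300×178.0 = 53.0180 per 100,000.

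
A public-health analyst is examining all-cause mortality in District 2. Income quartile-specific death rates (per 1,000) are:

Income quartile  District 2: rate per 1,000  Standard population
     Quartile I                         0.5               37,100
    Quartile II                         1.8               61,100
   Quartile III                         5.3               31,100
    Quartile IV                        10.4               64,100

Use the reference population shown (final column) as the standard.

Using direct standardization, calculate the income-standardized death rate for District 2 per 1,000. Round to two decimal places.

Standard total = 193,400; weights = 0.1918, 0.3159, 0.1608, 0.3314.
Standardized rate: 0.1918×0.5 + 0.3159×1.8 + 0.1608×5.3 + 0.3314×10.4 = 4.9638 per 1,000.

4.96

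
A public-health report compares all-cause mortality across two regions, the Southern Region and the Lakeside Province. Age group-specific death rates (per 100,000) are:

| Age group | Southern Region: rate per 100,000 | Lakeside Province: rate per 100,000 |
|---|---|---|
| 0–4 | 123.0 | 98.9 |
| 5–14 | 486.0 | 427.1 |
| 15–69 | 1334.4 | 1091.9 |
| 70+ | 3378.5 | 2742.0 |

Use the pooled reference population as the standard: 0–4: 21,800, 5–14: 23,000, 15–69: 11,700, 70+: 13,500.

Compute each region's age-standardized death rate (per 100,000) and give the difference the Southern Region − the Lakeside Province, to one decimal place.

Standard total = 70,000; weights = 0.3114, 0.3286, 0.1671, 0.1929.
The Southern Region: 0.3114×123.0 + 0.3286×486.0 + 0.1671×1334.4 + 0.1929×3378.5 = 1072.5947 per 100,000.
The Lakeside Province: 0.3114×98.9 + 0.3286×427.1 + 0.1671×1091.9 + 0.1929×2742.0 = 882.4507 per 100,000.
Difference = 1072.5947 − 882.4507 = 190.1440.

190.1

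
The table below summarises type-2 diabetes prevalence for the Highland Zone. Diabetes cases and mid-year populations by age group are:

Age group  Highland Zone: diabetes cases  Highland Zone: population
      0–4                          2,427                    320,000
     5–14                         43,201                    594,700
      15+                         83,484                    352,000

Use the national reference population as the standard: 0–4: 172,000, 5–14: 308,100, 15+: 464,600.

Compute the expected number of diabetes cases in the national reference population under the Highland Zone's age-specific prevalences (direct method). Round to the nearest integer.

Age-specific rates per 1,000 for the Highland Zone: 7.584, 72.643, 237.170.
Expected diabetes cases = Σ (standard pop × age-specific rate ÷ 1,000)
= 172,000×7.584/1,000 + 308,100×72.643/1,000 + 464,600×237.170/1,000
= 1304.51 + 22381.42 + 110189.39 = 133875.32.

133875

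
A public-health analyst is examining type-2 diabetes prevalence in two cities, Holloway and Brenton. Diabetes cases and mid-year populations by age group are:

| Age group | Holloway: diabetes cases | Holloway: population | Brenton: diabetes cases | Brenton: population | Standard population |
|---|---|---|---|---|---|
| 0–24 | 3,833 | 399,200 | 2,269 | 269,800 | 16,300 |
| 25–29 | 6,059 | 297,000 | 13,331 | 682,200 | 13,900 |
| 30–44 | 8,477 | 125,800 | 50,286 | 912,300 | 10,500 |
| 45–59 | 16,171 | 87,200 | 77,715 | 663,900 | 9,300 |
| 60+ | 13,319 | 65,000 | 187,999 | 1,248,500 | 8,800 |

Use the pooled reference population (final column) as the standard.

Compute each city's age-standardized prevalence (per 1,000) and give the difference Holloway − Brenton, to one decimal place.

Age-specific rates per 1,000 for Holloway: 9.602, 20.401, 67.385, 185.447, 204.908.
For Brenton: 8.410, 19.541, 55.120, 117.058, 150.580.
Standard total = 58,800; weights = 0.2772, 0.2364, 0.1786, 0.1582, 0.1497.
Holloway: 0.2772×9.602 + 0.2364×20.401 + 0.1786×67.385 + 0.1582×185.447 + 0.1497×204.908 = 79.5147 per 1,000.
Brenton: 0.2772×8.410 + 0.2364×19.541 + 0.1786×55.120 + 0.1582×117.058 + 0.1497×150.580 = 57.8437 per 1,000.
Difference = 79.5147 − 57.8437 = 21.6710.

21.7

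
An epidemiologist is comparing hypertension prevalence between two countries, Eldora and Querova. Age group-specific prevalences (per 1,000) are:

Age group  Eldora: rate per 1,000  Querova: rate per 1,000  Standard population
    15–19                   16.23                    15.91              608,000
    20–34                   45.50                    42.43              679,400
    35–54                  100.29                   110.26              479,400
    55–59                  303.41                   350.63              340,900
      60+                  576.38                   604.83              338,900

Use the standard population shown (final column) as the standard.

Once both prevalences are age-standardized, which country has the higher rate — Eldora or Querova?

Standard total = 2,446,600; weights = 0.2485, 0.2777, 0.1959, 0.1393, 0.1385.
Eldora: 0.2485×16.23 + 0.2777×45.50 + 0.1959×100.29 + 0.1393×303.41 + 0.1385×576.38 = 158.4351 per 1,000.
Querova: 0.2485×15.91 + 0.2777×42.43 + 0.1959×110.26 + 0.1393×350.63 + 0.1385×604.83 = 169.9769 per 1,000.

Querova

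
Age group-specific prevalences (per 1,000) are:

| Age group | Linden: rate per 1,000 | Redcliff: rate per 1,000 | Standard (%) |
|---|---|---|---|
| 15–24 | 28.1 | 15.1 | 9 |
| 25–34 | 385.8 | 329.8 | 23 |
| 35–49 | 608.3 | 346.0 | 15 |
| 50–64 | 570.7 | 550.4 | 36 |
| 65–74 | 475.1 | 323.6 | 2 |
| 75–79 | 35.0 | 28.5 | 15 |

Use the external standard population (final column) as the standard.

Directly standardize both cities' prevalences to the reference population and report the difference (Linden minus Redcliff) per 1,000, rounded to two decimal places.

Standard weights: 0.09, 0.23, 0.15, 0.36, 0.02, 0.15.
Linden: 0.0900×28.1 + 0.2300×385.8 + 0.1500×608.3 + 0.3600×570.7 + 0.0200×475.1 + 0.1500×35.0 = 402.7120 per 1,000.
Redcliff: 0.0900×15.1 + 0.2300×329.8 + 0.1500×346.0 + 0.3600×550.4 + 0.0200×323.6 + 0.1500×28.5 = 338.0040 per 1,000.
Difference = 402.7120 − 338.0040 = 64.7080.

64.71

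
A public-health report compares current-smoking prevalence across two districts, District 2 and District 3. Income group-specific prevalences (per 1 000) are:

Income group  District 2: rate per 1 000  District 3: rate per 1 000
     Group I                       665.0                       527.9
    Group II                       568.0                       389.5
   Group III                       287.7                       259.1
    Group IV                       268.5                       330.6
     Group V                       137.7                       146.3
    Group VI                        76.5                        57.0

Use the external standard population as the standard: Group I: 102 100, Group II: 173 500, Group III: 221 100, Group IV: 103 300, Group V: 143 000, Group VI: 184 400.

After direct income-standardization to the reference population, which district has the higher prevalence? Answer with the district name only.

Standard total = 927 400; weights = 0.1101, 0.1871, 0.2384, 0.1114, 0.1542, 0.1988.
District 2: 0.1101×665.0 + 0.1871×568.0 + 0.2384×287.7 + 0.1114×268.5 + 0.1542×137.7 + 0.1988×76.5 = 314.4153 per 1 000.
District 3: 0.1101×527.9 + 0.1871×389.5 + 0.2384×259.1 + 0.1114×330.6 + 0.1542×146.3 + 0.1988×57.0 = 263.4748 per 1 000.

District 2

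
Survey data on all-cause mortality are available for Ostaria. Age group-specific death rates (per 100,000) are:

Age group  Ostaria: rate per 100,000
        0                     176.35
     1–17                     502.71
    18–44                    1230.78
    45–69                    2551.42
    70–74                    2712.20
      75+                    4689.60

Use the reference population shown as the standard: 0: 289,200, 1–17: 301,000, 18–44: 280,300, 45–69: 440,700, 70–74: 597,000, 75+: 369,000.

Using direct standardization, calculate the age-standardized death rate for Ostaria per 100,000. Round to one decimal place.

Standard total = 2,277,200; weights = 0.1270, 0.1322, 0.1231, 0.1935, 0.2622, 0.1620.
Standardized rate: 0.1270×176.35 + 0.1322×502.71 + 0.1231×1230.78 + 0.1935×2551.42 + 0.2622×2712.20 + 0.1620×4689.60 = 2205.0590 per 100,000.

2205.1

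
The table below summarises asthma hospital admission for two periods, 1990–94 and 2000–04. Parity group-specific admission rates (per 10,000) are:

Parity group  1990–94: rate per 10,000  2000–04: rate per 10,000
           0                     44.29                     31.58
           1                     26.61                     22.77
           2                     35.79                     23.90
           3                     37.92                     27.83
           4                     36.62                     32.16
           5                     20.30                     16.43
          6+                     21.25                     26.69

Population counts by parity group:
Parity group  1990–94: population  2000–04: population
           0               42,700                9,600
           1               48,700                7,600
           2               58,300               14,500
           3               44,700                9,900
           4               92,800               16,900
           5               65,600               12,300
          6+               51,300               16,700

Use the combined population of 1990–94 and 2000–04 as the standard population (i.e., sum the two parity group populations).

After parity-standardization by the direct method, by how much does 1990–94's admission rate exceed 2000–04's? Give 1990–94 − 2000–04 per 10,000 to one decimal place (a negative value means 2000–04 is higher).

5.5

Combined standard total = 491,600; weights = 0.1064, 0.1145, 0.1481, 0.1111, 0.2231, 0.1585, 0.1383.
1990–94: 0.1064×44.29 + 0.1145×26.61 + 0.1481×35.79 + 0.1111×37.92 + 0.2231×36.62 + 0.1585×20.30 + 0.1383×21.25 = 31.5989 per 10,000.
2000–04: 0.1064×31.58 + 0.1145×22.77 + 0.1481×23.90 + 0.1111×27.83 + 0.2231×32.16 + 0.1585×16.43 + 0.1383×26.69 = 26.0696 per 10,000.
Difference = 31.5989 − 26.0696 = 5.5294.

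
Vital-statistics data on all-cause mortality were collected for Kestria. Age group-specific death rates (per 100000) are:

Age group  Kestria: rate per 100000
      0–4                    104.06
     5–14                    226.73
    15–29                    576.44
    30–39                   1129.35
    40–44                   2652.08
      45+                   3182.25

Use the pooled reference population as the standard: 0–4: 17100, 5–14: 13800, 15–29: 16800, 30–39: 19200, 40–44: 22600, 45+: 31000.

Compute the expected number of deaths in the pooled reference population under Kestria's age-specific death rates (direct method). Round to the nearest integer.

1949

Expected deaths = Σ (standard pop × age-specific rate ÷ 100000)
= 17100×104.06/100000 + 13800×226.73/100000 + 16800×576.44/100000 + 19200×1129.35/100000 + 22600×2652.08/100000 + 31000×3182.25/100000
= 17.79 + 31.29 + 96.84 + 216.84 + 599.37 + 986.50 = 1948.63.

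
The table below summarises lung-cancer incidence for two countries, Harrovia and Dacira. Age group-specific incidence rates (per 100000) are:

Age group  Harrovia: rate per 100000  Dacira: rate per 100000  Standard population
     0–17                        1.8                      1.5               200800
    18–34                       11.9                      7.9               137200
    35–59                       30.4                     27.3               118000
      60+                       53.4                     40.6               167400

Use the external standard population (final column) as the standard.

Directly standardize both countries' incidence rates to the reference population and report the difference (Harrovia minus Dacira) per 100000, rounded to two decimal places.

Standard total = 623400; weights = 0.3221, 0.2201, 0.1893, 0.2685.
Harrovia: 0.3221×1.8 + 0.2201×11.9 + 0.1893×30.4 + 0.2685×53.4 = 23.2924 per 100000.
Dacira: 0.3221×1.5 + 0.2201×7.9 + 0.1893×27.3 + 0.2685×40.6 = 18.2915 per 100000.
Difference = 23.2924 − 18.2915 = 5.0009.

5.00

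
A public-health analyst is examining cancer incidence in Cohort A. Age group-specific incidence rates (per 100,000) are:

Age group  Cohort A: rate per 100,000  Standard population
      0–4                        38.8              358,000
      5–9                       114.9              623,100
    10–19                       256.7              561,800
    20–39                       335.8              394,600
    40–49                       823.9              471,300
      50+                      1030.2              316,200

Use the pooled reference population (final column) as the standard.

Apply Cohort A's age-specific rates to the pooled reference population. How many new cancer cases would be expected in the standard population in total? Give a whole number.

10763

Expected new cancer cases = Σ (standard pop × age-specific rate ÷ 100,000)
= 358,000×38.8/100,000 + 623,100×114.9/100,000 + 561,800×256.7/100,000 + 394,600×335.8/100,000 + 471,300×823.9/100,000 + 316,200×1030.2/100,000
= 138.90 + 715.94 + 1442.14 + 1325.07 + 3883.04 + 3257.49 = 10762.59.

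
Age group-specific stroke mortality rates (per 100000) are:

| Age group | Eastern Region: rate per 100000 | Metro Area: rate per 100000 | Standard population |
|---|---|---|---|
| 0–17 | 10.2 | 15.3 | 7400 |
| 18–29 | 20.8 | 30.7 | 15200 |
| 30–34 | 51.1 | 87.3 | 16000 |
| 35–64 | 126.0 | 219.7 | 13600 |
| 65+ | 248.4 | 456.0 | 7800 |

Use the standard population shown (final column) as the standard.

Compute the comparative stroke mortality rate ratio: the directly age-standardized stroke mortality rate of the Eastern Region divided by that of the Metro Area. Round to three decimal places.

Standard total = 60000; weights = 0.1233, 0.2533, 0.2667, 0.2267, 0.1300.
The Eastern Region: 0.1233×10.2 + 0.2533×20.8 + 0.2667×51.1 + 0.2267×126.0 + 0.1300×248.4 = 81.0060 per 100000.
The Metro Area: 0.1233×15.3 + 0.2533×30.7 + 0.2667×87.3 + 0.2267×219.7 + 0.1300×456.0 = 142.0230 per 100000.
Ratio = 81.0060 ÷ 142.0230 = 0.57037.

0.570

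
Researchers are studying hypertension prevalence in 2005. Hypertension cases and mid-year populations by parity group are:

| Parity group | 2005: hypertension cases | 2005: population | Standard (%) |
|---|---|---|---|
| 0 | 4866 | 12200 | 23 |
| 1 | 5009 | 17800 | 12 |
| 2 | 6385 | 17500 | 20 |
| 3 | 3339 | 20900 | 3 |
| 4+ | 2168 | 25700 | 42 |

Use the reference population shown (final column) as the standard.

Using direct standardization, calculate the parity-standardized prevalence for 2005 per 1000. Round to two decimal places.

Parity-specific rates per 1000 for 2005: 398.852, 281.404, 364.857, 159.761, 84.358.
Standard weights: 0.23, 0.12, 0.20, 0.03, 0.42.
Standardized rate: 0.2300×398.852 + 0.1200×281.404 + 0.2000×364.857 + 0.0300×159.761 + 0.4200×84.358 = 238.6992 per 1000.

238.70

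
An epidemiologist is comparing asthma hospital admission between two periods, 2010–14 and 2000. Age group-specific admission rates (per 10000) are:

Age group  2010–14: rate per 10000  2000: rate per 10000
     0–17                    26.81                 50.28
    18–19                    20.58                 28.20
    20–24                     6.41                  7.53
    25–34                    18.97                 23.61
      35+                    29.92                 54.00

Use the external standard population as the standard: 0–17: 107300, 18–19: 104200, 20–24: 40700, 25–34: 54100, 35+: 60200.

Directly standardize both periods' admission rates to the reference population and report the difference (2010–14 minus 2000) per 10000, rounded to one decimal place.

Standard total = 366500; weights = 0.2928, 0.2843, 0.1111, 0.1476, 0.1643.
2010–14: 0.2928×26.81 + 0.2843×20.58 + 0.1111×6.41 + 0.1476×18.97 + 0.1643×29.92 = 22.1269 per 10000.
2000: 0.2928×50.28 + 0.2843×28.20 + 0.1111×7.53 + 0.1476×23.61 + 0.1643×54.00 = 35.9292 per 10000.
Difference = 22.1269 − 35.9292 = -13.8023.

-13.8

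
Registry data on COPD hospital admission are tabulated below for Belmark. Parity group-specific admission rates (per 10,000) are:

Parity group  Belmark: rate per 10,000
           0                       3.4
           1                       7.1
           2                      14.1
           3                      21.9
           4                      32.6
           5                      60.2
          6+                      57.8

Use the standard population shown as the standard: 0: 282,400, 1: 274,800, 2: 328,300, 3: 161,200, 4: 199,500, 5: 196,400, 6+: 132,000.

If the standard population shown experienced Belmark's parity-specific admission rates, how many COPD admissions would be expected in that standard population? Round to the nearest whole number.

Expected COPD admissions = Σ (standard pop × parity-specific rate ÷ 10,000)
= 282,400×3.4/10,000 + 274,800×7.1/10,000 + 328,300×14.1/10,000 + 161,200×21.9/10,000 + 199,500×32.6/10,000 + 196,400×60.2/10,000 + 132,000×57.8/10,000
= 96.02 + 195.11 + 462.90 + 353.03 + 650.37 + 1182.33 + 762.96 = 3702.71.

3703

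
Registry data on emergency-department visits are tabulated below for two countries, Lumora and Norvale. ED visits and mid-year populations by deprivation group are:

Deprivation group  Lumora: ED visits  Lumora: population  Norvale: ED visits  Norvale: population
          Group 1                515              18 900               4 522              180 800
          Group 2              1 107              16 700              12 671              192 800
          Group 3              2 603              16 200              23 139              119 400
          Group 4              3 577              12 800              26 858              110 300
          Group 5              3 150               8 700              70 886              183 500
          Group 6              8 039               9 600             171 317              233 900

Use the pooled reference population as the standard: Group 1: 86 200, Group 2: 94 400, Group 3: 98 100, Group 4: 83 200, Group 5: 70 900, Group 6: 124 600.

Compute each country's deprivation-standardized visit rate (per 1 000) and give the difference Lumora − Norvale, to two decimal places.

Deprivation-specific rates per 1 000 for Lumora: 27.249, 66.287, 160.679, 279.453, 362.069, 837.396.
For Norvale: 25.011, 65.721, 193.794, 243.500, 386.300, 732.437.
Standard total = 557 400; weights = 0.1546, 0.1694, 0.1760, 0.1493, 0.1272, 0.2235.
Lumora: 0.1546×27.249 + 0.1694×66.287 + 0.1760×160.679 + 0.1493×279.453 + 0.1272×362.069 + 0.2235×837.396 = 318.6754 per 1 000.
Norvale: 0.1546×25.011 + 0.1694×65.721 + 0.1760×193.794 + 0.1493×243.500 + 0.1272×386.300 + 0.2235×732.437 = 298.3148 per 1 000.
Difference = 318.6754 − 298.3148 = 20.3607.

20.36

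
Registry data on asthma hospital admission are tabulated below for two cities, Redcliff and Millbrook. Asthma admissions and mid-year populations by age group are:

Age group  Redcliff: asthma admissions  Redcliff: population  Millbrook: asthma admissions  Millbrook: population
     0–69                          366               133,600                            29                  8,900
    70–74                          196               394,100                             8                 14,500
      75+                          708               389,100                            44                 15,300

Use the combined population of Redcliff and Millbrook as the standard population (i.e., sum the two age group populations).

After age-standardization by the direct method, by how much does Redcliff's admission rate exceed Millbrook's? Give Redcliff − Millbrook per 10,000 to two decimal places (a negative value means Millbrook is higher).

-5.48

Age-specific rates per 10,000 for Redcliff: 27.40, 4.97, 18.20.
For Millbrook: 32.58, 5.52, 28.76.
Combined standard total = 955,500; weights = 0.1491, 0.4276, 0.4232.
Redcliff: 0.1491×27.40 + 0.4276×4.97 + 0.4232×18.20 = 13.9135 per 10,000.
Millbrook: 0.1491×32.58 + 0.4276×5.52 + 0.4232×28.76 = 19.3903 per 10,000.
Difference = 13.9135 − 19.3903 = -5.4768.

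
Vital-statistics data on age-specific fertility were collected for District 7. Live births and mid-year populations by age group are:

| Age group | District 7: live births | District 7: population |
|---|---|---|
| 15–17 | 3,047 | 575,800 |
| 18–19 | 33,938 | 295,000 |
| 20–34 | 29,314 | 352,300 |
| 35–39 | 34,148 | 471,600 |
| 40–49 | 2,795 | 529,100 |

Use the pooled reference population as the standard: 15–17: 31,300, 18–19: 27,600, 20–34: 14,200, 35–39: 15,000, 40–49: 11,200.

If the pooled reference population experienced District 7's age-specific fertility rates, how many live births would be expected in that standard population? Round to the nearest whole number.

Age-specific rates per 1,000 for District 7: 5.292, 115.044, 83.207, 72.409, 5.283.
Expected live births = Σ (standard pop × age-specific rate ÷ 1,000)
= 31,300×5.292/1,000 + 27,600×115.044/1,000 + 14,200×83.207/1,000 + 15,000×72.409/1,000 + 11,200×5.283/1,000
= 165.63 + 3175.22 + 1181.55 + 1086.13 + 59.16 = 5667.69.

5668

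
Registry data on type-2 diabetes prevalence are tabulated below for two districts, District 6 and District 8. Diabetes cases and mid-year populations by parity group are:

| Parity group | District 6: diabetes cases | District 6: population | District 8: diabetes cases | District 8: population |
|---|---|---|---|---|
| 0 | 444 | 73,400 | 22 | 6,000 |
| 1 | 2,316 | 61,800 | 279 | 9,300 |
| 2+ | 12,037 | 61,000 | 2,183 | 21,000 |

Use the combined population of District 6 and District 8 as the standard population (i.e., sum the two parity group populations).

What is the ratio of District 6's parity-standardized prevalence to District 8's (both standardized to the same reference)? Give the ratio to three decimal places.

1.765

Parity-specific rates per 1,000 for District 6: 6.049, 37.476, 197.328.
For District 8: 3.667, 30.000, 103.952.
Combined standard total = 232,500; weights = 0.3415, 0.3058, 0.3527.
District 6: 0.3415×6.049 + 0.3058×37.476 + 0.3527×197.328 = 83.1213 per 1,000.
District 8: 0.3415×3.667 + 0.3058×30.000 + 0.3527×103.952 = 47.0892 per 1,000.
Ratio = 83.1213 ÷ 47.0892 = 1.76519.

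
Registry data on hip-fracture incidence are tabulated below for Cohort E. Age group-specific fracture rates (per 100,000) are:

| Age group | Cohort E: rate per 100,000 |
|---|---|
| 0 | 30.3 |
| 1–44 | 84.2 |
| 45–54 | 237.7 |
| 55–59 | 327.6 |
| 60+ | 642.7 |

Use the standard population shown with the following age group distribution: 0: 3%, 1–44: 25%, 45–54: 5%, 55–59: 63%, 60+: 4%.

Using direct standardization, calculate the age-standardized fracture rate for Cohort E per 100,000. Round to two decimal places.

265.94

Standard weights: 0.03, 0.25, 0.05, 0.63, 0.04.
Standardized rate: 0.0300×30.3 + 0.2500×84.2 + 0.0500×237.7 + 0.6300×327.6 + 0.0400×642.7 = 265.9400 per 100,000.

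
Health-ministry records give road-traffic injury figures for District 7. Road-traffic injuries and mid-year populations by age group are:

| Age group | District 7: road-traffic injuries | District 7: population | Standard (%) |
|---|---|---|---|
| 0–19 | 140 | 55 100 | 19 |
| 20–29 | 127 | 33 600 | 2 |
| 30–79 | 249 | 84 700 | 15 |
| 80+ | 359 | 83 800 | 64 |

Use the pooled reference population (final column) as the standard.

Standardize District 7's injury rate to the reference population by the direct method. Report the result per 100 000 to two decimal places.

Age-specific rates per 100 000 for District 7: 254.08, 377.98, 293.98, 428.40.
Standard weights: 0.19, 0.02, 0.15, 0.64.
Standardized rate: 0.1900×254.08 + 0.0200×377.98 + 0.1500×293.98 + 0.6400×428.40 = 374.1088 per 100 000.

374.11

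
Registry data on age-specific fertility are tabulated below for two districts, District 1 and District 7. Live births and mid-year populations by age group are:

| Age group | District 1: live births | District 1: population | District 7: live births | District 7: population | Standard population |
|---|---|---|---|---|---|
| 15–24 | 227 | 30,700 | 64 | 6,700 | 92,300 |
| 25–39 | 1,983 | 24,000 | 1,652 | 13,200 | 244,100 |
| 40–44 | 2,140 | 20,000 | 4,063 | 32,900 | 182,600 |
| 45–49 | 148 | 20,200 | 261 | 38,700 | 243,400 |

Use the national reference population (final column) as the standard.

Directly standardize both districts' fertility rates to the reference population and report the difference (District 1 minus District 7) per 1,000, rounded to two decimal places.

Age-specific rates per 1,000 for District 1: 7.394, 82.625, 107.000, 7.327.
For District 7: 9.552, 125.152, 123.495, 6.744.
Standard total = 762,400; weights = 0.1211, 0.3202, 0.2395, 0.3193.
District 1: 0.1211×7.394 + 0.3202×82.625 + 0.2395×107.000 + 0.3193×7.327 = 55.3158 per 1,000.
District 7: 0.1211×9.552 + 0.3202×125.152 + 0.2395×123.495 + 0.3193×6.744 = 72.9577 per 1,000.
Difference = 55.3158 − 72.9577 = -17.6419.

-17.64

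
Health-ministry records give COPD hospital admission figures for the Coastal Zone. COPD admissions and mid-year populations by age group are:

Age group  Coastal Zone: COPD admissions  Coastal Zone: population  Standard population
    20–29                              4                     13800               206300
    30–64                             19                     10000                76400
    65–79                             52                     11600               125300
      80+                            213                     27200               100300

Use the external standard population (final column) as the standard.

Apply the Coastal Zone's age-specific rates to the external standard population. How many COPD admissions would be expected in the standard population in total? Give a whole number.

Age-specific rates per 10000 for the Coastal Zone: 2.90, 19.00, 44.83, 78.31.
Expected COPD admissions = Σ (standard pop × age-specific rate ÷ 10000)
= 206300×2.90/10000 + 76400×19.00/10000 + 125300×44.83/10000 + 100300×78.31/10000
= 59.80 + 145.16 + 561.69 + 785.44 = 1552.08.

1552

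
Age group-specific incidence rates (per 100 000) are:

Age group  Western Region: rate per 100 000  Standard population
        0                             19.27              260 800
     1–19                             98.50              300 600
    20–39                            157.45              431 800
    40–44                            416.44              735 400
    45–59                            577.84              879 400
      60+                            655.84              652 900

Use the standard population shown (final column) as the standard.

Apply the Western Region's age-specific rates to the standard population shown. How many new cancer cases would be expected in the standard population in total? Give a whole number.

Expected new cancer cases = Σ (standard pop × age-specific rate ÷ 100 000)
= 260 800×19.27/100 000 + 300 600×98.50/100 000 + 431 800×157.45/100 000 + 735 400×416.44/100 000 + 879 400×577.84/100 000 + 652 900×655.84/100 000
= 50.26 + 296.09 + 679.87 + 3062.50 + 5081.52 + 4281.98 = 13452.22.

13452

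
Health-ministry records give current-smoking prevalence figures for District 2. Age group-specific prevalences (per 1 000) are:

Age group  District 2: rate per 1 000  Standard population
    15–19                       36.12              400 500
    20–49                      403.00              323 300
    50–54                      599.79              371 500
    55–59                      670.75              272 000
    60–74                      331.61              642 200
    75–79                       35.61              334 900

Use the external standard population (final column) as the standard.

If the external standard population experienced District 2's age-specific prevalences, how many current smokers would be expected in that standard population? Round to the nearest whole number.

774908

Expected current smokers = Σ (standard pop × age-specific rate ÷ 1 000)
= 400 500×36.12/1 000 + 323 300×403.00/1 000 + 371 500×599.79/1 000 + 272 000×670.75/1 000 + 642 200×331.61/1 000 + 334 900×35.61/1 000
= 14466.06 + 130289.90 + 222821.98 + 182444.00 + 212959.94 + 11925.79 = 774907.68.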